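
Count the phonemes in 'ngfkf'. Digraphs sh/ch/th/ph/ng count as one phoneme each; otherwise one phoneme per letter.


Parsing 'ngfkf' greedily, digraphs first:
  'ng' -> digraph (1 consonant phoneme) (phonemes so far: 1)
  'f' -> consonant phoneme (phonemes so far: 2)
  'k' -> consonant phoneme (phonemes so far: 3)
  'f' -> consonant phoneme (phonemes so far: 4)
Total phonemes: 4

4


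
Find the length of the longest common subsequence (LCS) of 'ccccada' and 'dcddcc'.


DP table for LCS of 'ccccada' and 'dcddcc':
       d  c  d  d  c  c
    0  0  0  0  0  0  0
  c 0  0  1  1  1  1  1
  c 0  0  1  1  1  2  2
  c 0  0  1  1  1  2  3
  c 0  0  1  1  1  2  3
  a 0  0  1  1  1  2  3
  d 0  1  1  2  2  2  3
  a 0  1  1  2  2  2  3
LCS: 'ccc'
LCS length = 3

3


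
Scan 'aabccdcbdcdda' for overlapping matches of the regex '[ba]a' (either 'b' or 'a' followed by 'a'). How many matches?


Pattern: [ba]a means either 'b' or 'a' followed by 'a'.
Scanning 'aabccdcbdcdda' position-by-position:
  Pos 0: window 'aa' -> MATCH
  Pos 1: window 'ab' -> no
  Pos 2: window 'bc' -> no
  Pos 3: window 'cc' -> no
  Pos 4: window 'cd' -> no
  Pos 5: window 'dc' -> no
  Pos 6: window 'cb' -> no
  Pos 7: window 'bd' -> no
  Pos 8: window 'dc' -> no
  Pos 9: window 'cd' -> no
  Pos 10: window 'dd' -> no
  Pos 11: window 'da' -> no
  Pos 12: window 'a' -> no
Total matches: 1

1


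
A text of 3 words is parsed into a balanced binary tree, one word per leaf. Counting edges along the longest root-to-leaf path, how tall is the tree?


In a balanced binary tree with n leaves the deepest leaf is ceil(log2(n)) edges below the root.
log2(3) = 1.5850
ceil(1.5850) = 2
height (edges) = 2

2


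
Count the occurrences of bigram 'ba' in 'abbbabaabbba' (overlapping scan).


Scanning 'abbbabaabbba' for bigram 'ba':
  Position 0: 'ab' -> no
  Position 1: 'bb' -> no
  Position 2: 'bb' -> no
  Position 3: 'ba' -> MATCH
  Position 4: 'ab' -> no
  Position 5: 'ba' -> MATCH
  Position 6: 'aa' -> no
  Position 7: 'ab' -> no
  Position 8: 'bb' -> no
  Position 9: 'bb' -> no
  Position 10: 'ba' -> MATCH
Total matches: 3

3


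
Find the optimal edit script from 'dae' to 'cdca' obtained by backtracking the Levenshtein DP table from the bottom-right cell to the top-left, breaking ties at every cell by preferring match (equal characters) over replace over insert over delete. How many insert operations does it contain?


Edit distance = 3. Backtracking from cell (3, 4) with preference match > replace > insert > delete,
then listing the resulting alignment 'dae' -> 'cdca' left to right:
  Step 1: insert 'c' [insertion #1]
  Step 2: keep 'd'
  Step 3: replace a->c
  Step 4: replace e->a
Total insertions: 1

1


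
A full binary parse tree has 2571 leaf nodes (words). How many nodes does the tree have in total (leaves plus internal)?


Leaf nodes (terminals): 2571
Internal nodes = n - 1 = 2571 - 1 = 2570
Total = leaves + internal = 2571 + 2570 = 5141

5141


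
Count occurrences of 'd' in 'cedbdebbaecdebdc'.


Scanning 'cedbdebbaecdebdc' for 'd':
  Position 2: 'd' -> MATCH (count: 1)
  Position 4: 'd' -> MATCH (count: 2)
  Position 11: 'd' -> MATCH (count: 3)
  Position 14: 'd' -> MATCH (count: 4)
Total occurrences of 'd': 4

4


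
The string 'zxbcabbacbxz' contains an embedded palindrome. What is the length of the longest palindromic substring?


Scanning 'zxbcabbacbxz' for palindromic substrings.
Substring at positions 0-11: 'zxbcabbacbxz'.
Check: reverse('zxbcabbacbxz') = 'zxbcabbacbxz' -> palindrome confirmed.
No longer palindromic substring exists; longest length = 12

12


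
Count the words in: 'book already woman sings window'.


Counting words by splitting on spaces:
  Word 1: 'book'
  Word 2: 'already'
  Word 3: 'woman'
  Word 4: 'sings'
  Word 5: 'window'
Total words: 5

5


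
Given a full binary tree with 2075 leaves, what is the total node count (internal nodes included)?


Leaf nodes (terminals): 2075
Internal nodes = n - 1 = 2075 - 1 = 2074
Total = leaves + internal = 2075 + 2074 = 4149

4149


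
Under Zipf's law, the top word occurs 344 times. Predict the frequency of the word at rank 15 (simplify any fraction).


Zipf's law: freq(rank) = f1 / rank
f1 = 344, rank = 15
freq = 344 / 15
GCD(344, 15) = 1
Simplified: 344/15

344/15


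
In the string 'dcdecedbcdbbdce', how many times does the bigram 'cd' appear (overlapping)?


Scanning 'dcdecedbcdbbdce' for bigram 'cd':
  Position 0: 'dc' -> no
  Position 1: 'cd' -> MATCH
  Position 2: 'de' -> no
  Position 3: 'ec' -> no
  Position 4: 'ce' -> no
  Position 5: 'ed' -> no
  Position 6: 'db' -> no
  Position 7: 'bc' -> no
  Position 8: 'cd' -> MATCH
  Position 9: 'db' -> no
  Position 10: 'bb' -> no
  Position 11: 'bd' -> no
  Position 12: 'dc' -> no
  Position 13: 'ce' -> no
Total matches: 2

2


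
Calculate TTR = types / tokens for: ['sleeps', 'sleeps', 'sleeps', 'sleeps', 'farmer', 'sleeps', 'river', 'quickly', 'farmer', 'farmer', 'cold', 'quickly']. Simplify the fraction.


Tokens: 12
Unique types: ('cold', 'farmer', 'quickly', 'river', 'sleeps') = 5
TTR = 5/12
Already in lowest terms.

5/12


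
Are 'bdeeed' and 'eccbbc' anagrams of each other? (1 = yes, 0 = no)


Sort characters of 'bdeeed': 'bddeee'
Sort characters of 'eccbbc': 'bbccce'
Sorted forms differ -> they are NOT anagrams
Result: 0

0


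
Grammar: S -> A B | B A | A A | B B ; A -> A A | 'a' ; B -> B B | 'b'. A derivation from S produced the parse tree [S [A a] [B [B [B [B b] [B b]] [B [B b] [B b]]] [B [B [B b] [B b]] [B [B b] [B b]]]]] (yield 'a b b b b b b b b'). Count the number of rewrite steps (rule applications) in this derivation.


Every bracketed nonterminal node [X ...] in the tree is produced by exactly one rule application.
Reading the tree off as a leftmost derivation:
  Step 1: S  =>  A B   (applied S -> A B)
  Step 2: A B  =>  a B   (applied A -> a)
  Step 3: a B  =>  a B B   (applied B -> B B)
  Step 4: a B B  =>  a B B B   (applied B -> B B)
  Step 5: a B B B  =>  a B B B B   (applied B -> B B)
  Step 6: a B B B B  =>  a b B B B   (applied B -> b)
  Step 7: a b B B B  =>  a b b B B   (applied B -> b)
  Step 8: a b b B B  =>  a b b B B B   (applied B -> B B)
  Step 9: a b b B B B  =>  a b b b B B   (applied B -> b)
  Step 10: a b b b B B  =>  a b b b b B   (applied B -> b)
  Step 11: a b b b b B  =>  a b b b b B B   (applied B -> B B)
  Step 12: a b b b b B B  =>  a b b b b B B B   (applied B -> B B)
  Step 13: a b b b b B B B  =>  a b b b b b B B   (applied B -> b)
  Step 14: a b b b b b B B  =>  a b b b b b b B   (applied B -> b)
  Step 15: a b b b b b b B  =>  a b b b b b b B B   (applied B -> B B)
  Step 16: a b b b b b b B B  =>  a b b b b b b b B   (applied B -> b)
  Step 17: a b b b b b b b B  =>  a b b b b b b b b   (applied B -> b)
Final yield: a b b b b b b b b
Total rewrite steps: 17

17


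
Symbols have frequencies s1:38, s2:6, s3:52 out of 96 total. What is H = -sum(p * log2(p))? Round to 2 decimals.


Computing entropy H = -sum(p_i * log2(p_i)):
  s1: p = 38/96 = 0.3958, -p*log2(p) = 0.5292
  s2: p = 6/96 = 0.0625, -p*log2(p) = 0.2500
  s3: p = 52/96 = 0.5417, -p*log2(p) = 0.4791
H = sum of terms = 1.2583
Rounded to 2 decimals: 1.26

1.26


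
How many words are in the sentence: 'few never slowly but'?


Counting words by splitting on spaces:
  Word 1: 'few'
  Word 2: 'never'
  Word 3: 'slowly'
  Word 4: 'but'
Total words: 4

4


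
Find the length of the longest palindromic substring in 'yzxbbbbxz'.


Scanning 'yzxbbbbxz' for palindromic substrings.
Substring at positions 1-8: 'zxbbbbxz'.
Check: reverse('zxbbbbxz') = 'zxbbbbxz' -> palindrome confirmed.
Neighbouring characters ('y' / '-') break symmetry, so it cannot extend further.
No longer palindromic substring exists; longest length = 8

8


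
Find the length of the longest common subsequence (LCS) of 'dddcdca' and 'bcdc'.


DP table for LCS of 'dddcdca' and 'bcdc':
       b  c  d  c
    0  0  0  0  0
  d 0  0  0  1  1
  d 0  0  0  1  1
  d 0  0  0  1  1
  c 0  0  1  1  2
  d 0  0  1  2  2
  c 0  0  1  2  3
  a 0  0  1  2  3
LCS: 'cdc'
LCS length = 3

3


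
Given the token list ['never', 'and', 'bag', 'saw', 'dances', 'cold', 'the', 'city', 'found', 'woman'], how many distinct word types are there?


Listing all tokens and tracking unique types:
  Token 1: 'never' -> NEW (unique so far: 1)
  Token 2: 'and' -> NEW (unique so far: 2)
  Token 3: 'bag' -> NEW (unique so far: 3)
  Token 4: 'saw' -> NEW (unique so far: 4)
  Token 5: 'dances' -> NEW (unique so far: 5)
  Token 6: 'cold' -> NEW (unique so far: 6)
  Token 7: 'the' -> NEW (unique so far: 7)
  Token 8: 'city' -> NEW (unique so far: 8)
  Token 9: 'found' -> NEW (unique so far: 9)
  Token 10: 'woman' -> NEW (unique so far: 10)
Unique types: ('and', 'bag', 'city', 'cold', 'dances', 'found', 'never', 'saw', 'the', 'woman')
Vocabulary size: 10

10


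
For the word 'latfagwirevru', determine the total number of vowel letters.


Scanning each character of 'latfagwirevru':
  Position 1: 'l' -> consonant (running count: 0)
  Position 2: 'a' -> vowel (running count: 1)
  Position 3: 't' -> consonant (running count: 1)
  Position 4: 'f' -> consonant (running count: 1)
  Position 5: 'a' -> vowel (running count: 2)
  Position 6: 'g' -> consonant (running count: 2)
  Position 7: 'w' -> consonant (running count: 2)
  Position 8: 'i' -> vowel (running count: 3)
  Position 9: 'r' -> consonant (running count: 3)
  Position 10: 'e' -> vowel (running count: 4)
  Position 11: 'v' -> consonant (running count: 4)
  Position 12: 'r' -> consonant (running count: 4)
  Position 13: 'u' -> vowel (running count: 5)
Total vowels: 5

5


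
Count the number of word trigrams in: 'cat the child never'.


Word trigrams from [4] words:
  Trigram 1: (cat the child)
  Trigram 2: (the child never)
Total word trigrams: 4 - 2 = 2

2


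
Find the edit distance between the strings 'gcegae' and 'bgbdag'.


Building DP table for s1='gcegae' (len 6) and s2='bgbdag' (len 6):
       b  g  b  d  a  g
    0  1  2  3  4  5  6
  g 1  1  1  2  3  4  5
  c 2  2  2  2  3  4  5
  e 3  3  3  3  3  4  5
  g 4  4  3  4  4  4  4
  a 5  5  4  4  5  4  5
  e 6  6  5  5  5  5  5
Edit distance = dp[6][6] = 5

5


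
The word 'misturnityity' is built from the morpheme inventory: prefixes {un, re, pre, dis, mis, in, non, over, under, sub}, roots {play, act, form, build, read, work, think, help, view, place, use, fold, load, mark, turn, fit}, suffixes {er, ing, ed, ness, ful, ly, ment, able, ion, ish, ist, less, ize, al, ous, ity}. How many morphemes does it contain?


Segmenting 'misturnityity' against the inventory:
  'mis' -> prefix (morpheme 1)
  'turn' -> root (morpheme 2)
  'ity' -> suffix (morpheme 3)
  'ity' -> suffix (morpheme 4)
Total morphemes: 4

4


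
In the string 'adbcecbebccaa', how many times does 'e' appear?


Scanning 'adbcecbebccaa' for 'e':
  Position 4: 'e' -> MATCH (count: 1)
  Position 7: 'e' -> MATCH (count: 2)
Total occurrences of 'e': 2

2


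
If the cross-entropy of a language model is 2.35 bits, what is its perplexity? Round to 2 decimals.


Perplexity formula: PP = 2^H
H = 2.35
PP = 2^2.35
Decompose: 2^2.35 = 2^2 * 2^0.35
2^2 = 4, 2^0.35 ~ 1.2745606
PP ~ 4 * 1.2745606 = 5.0982424
Rounded to 2 decimals: 5.10

5.10


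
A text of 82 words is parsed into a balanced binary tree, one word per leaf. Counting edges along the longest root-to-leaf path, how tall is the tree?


In a balanced binary tree with n leaves the deepest leaf is ceil(log2(n)) edges below the root.
log2(82) = 6.3576
ceil(6.3576) = 7
height (edges) = 7

7


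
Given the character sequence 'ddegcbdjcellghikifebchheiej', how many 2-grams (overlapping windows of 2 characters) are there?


String 'ddegcbdjcellghikifebchheiej' has length L = 27.
Number of overlapping n-grams = L - n + 1
Substituting: 27 - 2 + 1 = 26

26


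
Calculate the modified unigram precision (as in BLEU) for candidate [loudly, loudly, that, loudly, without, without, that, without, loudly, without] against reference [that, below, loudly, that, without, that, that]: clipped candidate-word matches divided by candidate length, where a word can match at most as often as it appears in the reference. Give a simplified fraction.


Reference word counts: {'below': 1, 'loudly': 1, 'that': 4, 'without': 1}
Checking each candidate word (with clipping):
  'loudly' -> in reference (ref count 1, used 1/1) -> match (matches: 1)
  'loudly' -> ref count 1 already used up (1/1) -> clipped, no match (matches: 1)
  'that' -> in reference (ref count 4, used 1/4) -> match (matches: 2)
  'loudly' -> ref count 1 already used up (1/1) -> clipped, no match (matches: 2)
  'without' -> in reference (ref count 1, used 1/1) -> match (matches: 3)
  'without' -> ref count 1 already used up (1/1) -> clipped, no match (matches: 3)
  'that' -> in reference (ref count 4, used 2/4) -> match (matches: 4)
  'without' -> ref count 1 already used up (1/1) -> clipped, no match (matches: 4)
  'loudly' -> ref count 1 already used up (1/1) -> clipped, no match (matches: 4)
  'without' -> ref count 1 already used up (1/1) -> clipped, no match (matches: 4)
Clipped matches: 4, Candidate length: 10
Precision = 4/10 = 2/5

2/5


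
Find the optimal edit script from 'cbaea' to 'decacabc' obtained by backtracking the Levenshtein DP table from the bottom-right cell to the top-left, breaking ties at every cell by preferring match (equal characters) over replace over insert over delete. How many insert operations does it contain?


Edit distance = 6. Backtracking from cell (5, 8) with preference match > replace > insert > delete,
then listing the resulting alignment 'cbaea' -> 'decacabc' left to right:
  Step 1: insert 'd' [insertion #1]
  Step 2: insert 'e' [insertion #2]
  Step 3: keep 'c'
  Step 4: insert 'a' [insertion #3]
  Step 5: replace b->c
  Step 6: keep 'a'
  Step 7: replace e->b
  Step 8: replace a->c
Total insertions: 3

3


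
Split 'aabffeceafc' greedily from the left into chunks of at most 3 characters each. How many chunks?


'aabffeceafc' has 11 characters.
Chunking with max size 3:
  Chunk 1: 'aab' (positions 0-2)
  Chunk 2: 'ffe' (positions 3-5)
  Chunk 3: 'cea' (positions 6-8)
  Chunk 4: 'fc' (positions 9-10)
Total chunks: ceil(11 / 3) = 4

4


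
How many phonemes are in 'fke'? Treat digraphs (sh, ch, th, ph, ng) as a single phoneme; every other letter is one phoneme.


Parsing 'fke' greedily, digraphs first:
  'f' -> consonant phoneme (phonemes so far: 1)
  'k' -> consonant phoneme (phonemes so far: 2)
  'e' -> vowel phoneme (phonemes so far: 3)
Total phonemes: 3

3


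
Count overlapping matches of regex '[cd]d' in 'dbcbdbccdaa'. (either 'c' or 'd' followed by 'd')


Pattern: [cd]d means either 'c' or 'd' followed by 'd'.
Scanning 'dbcbdbccdaa' position-by-position:
  Pos 0: window 'db' -> no
  Pos 1: window 'bc' -> no
  Pos 2: window 'cb' -> no
  Pos 3: window 'bd' -> no
  Pos 4: window 'db' -> no
  Pos 5: window 'bc' -> no
  Pos 6: window 'cc' -> no
  Pos 7: window 'cd' -> MATCH
  Pos 8: window 'da' -> no
  Pos 9: window 'aa' -> no
  Pos 10: window 'a' -> no
Total matches: 1

1


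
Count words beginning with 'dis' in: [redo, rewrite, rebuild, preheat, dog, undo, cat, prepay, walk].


Checking each word for prefix 'dis':
  'redo' -> no (count: 0)
  'rewrite' -> no (count: 0)
  'rebuild' -> no (count: 0)
  'preheat' -> no (count: 0)
  'dog' -> no (count: 0)
  'undo' -> no (count: 0)
  'cat' -> no (count: 0)
  'prepay' -> no (count: 0)
  'walk' -> no (count: 0)
Total with prefix 'dis': 0

0


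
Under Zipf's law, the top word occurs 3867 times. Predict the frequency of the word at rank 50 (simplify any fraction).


Zipf's law: freq(rank) = f1 / rank
f1 = 3867, rank = 50
freq = 3867 / 50
GCD(3867, 50) = 1
Simplified: 3867/50

3867/50


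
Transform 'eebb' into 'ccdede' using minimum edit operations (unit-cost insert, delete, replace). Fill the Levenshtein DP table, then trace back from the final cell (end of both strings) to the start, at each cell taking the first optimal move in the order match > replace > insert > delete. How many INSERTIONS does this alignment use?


Edit distance = 5. Backtracking from cell (4, 6) with preference match > replace > insert > delete,
then listing the resulting alignment 'eebb' -> 'ccdede' left to right:
  Step 1: insert 'c' [insertion #1]
  Step 2: insert 'c' [insertion #2]
  Step 3: replace e->d
  Step 4: keep 'e'
  Step 5: replace b->d
  Step 6: replace b->e
Total insertions: 2

2


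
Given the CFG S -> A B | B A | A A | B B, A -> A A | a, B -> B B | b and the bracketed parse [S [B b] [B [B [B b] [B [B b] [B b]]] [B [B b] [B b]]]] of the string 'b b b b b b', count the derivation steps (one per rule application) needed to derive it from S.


Every bracketed nonterminal node [X ...] in the tree is produced by exactly one rule application.
Reading the tree off as a leftmost derivation:
  Step 1: S  =>  B B   (applied S -> B B)
  Step 2: B B  =>  b B   (applied B -> b)
  Step 3: b B  =>  b B B   (applied B -> B B)
  Step 4: b B B  =>  b B B B   (applied B -> B B)
  Step 5: b B B B  =>  b b B B   (applied B -> b)
  Step 6: b b B B  =>  b b B B B   (applied B -> B B)
  Step 7: b b B B B  =>  b b b B B   (applied B -> b)
  Step 8: b b b B B  =>  b b b b B   (applied B -> b)
  Step 9: b b b b B  =>  b b b b B B   (applied B -> B B)
  Step 10: b b b b B B  =>  b b b b b B   (applied B -> b)
  Step 11: b b b b b B  =>  b b b b b b   (applied B -> b)
Final yield: b b b b b b
Total rewrite steps: 11

11


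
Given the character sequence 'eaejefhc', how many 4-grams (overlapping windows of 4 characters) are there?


String 'eaejefhc' has length L = 8.
Number of overlapping n-grams = L - n + 1
Substituting: 8 - 4 + 1 = 5

5


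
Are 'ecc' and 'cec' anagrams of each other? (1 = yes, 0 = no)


Sort characters of 'ecc': 'cce'
Sort characters of 'cec': 'cce'
Sorted forms match -> they ARE anagrams
Result: 1

1


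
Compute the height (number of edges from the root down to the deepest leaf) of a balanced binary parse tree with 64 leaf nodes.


In a balanced binary tree with n leaves the deepest leaf is ceil(log2(n)) edges below the root.
log2(64) = 6.0000
ceil(6.0000) = 6
height (edges) = 6

6


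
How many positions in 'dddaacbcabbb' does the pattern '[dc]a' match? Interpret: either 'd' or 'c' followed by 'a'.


Pattern: [dc]a means either 'd' or 'c' followed by 'a'.
Scanning 'dddaacbcabbb' position-by-position:
  Pos 0: window 'dd' -> no
  Pos 1: window 'dd' -> no
  Pos 2: window 'da' -> MATCH
  Pos 3: window 'aa' -> no
  Pos 4: window 'ac' -> no
  Pos 5: window 'cb' -> no
  Pos 6: window 'bc' -> no
  Pos 7: window 'ca' -> MATCH
  Pos 8: window 'ab' -> no
  Pos 9: window 'bb' -> no
  Pos 10: window 'bb' -> no
  Pos 11: window 'b' -> no
Total matches: 2

2


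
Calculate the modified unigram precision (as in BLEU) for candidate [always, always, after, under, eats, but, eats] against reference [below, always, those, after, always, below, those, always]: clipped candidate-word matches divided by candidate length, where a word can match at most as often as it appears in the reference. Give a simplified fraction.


Reference word counts: {'after': 1, 'always': 3, 'below': 2, 'those': 2}
Checking each candidate word (with clipping):
  'always' -> in reference (ref count 3, used 1/3) -> match (matches: 1)
  'always' -> in reference (ref count 3, used 2/3) -> match (matches: 2)
  'after' -> in reference (ref count 1, used 1/1) -> match (matches: 3)
  'under' -> not in reference -> no match (matches: 3)
  'eats' -> not in reference -> no match (matches: 3)
  'but' -> not in reference -> no match (matches: 3)
  'eats' -> not in reference -> no match (matches: 3)
Clipped matches: 3, Candidate length: 7
Precision = 3/7

3/7


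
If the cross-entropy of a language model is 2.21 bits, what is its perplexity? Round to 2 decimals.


Perplexity formula: PP = 2^H
H = 2.21
PP = 2^2.21
Decompose: 2^2.21 = 2^2 * 2^0.21
2^2 = 4, 2^0.21 ~ 1.1566882
PP ~ 4 * 1.1566882 = 4.6267528
Rounded to 2 decimals: 4.63

4.63


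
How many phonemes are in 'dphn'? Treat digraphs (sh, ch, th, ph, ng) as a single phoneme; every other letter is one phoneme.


Parsing 'dphn' greedily, digraphs first:
  'd' -> consonant phoneme (phonemes so far: 1)
  'ph' -> digraph (1 consonant phoneme) (phonemes so far: 2)
  'n' -> consonant phoneme (phonemes so far: 3)
Total phonemes: 3

3


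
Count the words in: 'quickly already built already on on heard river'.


Counting words by splitting on spaces:
  Word 1: 'quickly'
  Word 2: 'already'
  Word 3: 'built'
  Word 4: 'already'
  Word 5: 'on'
  Word 6: 'on'
  Word 7: 'heard'
  Word 8: 'river'
Total words: 8

8


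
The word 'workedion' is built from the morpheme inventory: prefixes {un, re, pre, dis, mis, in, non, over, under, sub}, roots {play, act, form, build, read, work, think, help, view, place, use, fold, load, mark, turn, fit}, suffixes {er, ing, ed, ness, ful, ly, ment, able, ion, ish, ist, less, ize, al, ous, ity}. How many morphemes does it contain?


Segmenting 'workedion' against the inventory:
  'work' -> root (morpheme 1)
  'ed' -> suffix (morpheme 2)
  'ion' -> suffix (morpheme 3)
Total morphemes: 3

3


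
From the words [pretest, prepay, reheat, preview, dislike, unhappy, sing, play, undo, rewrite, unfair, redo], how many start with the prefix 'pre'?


Checking each word for prefix 'pre':
  'pretest' -> YES, starts with 'pre' (count: 1)
  'prepay' -> YES, starts with 'pre' (count: 2)
  'reheat' -> no (count: 2)
  'preview' -> YES, starts with 'pre' (count: 3)
  'dislike' -> no (count: 3)
  'unhappy' -> no (count: 3)
  'sing' -> no (count: 3)
  'play' -> no (count: 3)
  'undo' -> no (count: 3)
  'rewrite' -> no (count: 3)
  'unfair' -> no (count: 3)
  'redo' -> no (count: 3)
Total with prefix 'pre': 3

3


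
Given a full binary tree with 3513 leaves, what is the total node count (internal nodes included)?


Leaf nodes (terminals): 3513
Internal nodes = n - 1 = 3513 - 1 = 3512
Total = leaves + internal = 3513 + 3512 = 7025

7025


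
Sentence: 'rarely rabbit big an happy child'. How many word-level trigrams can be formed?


Word trigrams from [6] words:
  Trigram 1: (rarely rabbit big)
  Trigram 2: (rabbit big an)
  Trigram 3: (big an happy)
  Trigram 4: (an happy child)
Total word trigrams: 6 - 2 = 4

4


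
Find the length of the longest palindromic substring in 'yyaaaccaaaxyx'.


Scanning 'yyaaaccaaaxyx' for palindromic substrings.
Substring at positions 2-9: 'aaaccaaa'.
Check: reverse('aaaccaaa') = 'aaaccaaa' -> palindrome confirmed.
Neighbouring characters ('y' / 'x') break symmetry, so it cannot extend further.
No longer palindromic substring exists; longest length = 8

8


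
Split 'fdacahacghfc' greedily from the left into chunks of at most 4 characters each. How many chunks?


'fdacahacghfc' has 12 characters.
Chunking with max size 4:
  Chunk 1: 'fdac' (positions 0-3)
  Chunk 2: 'ahac' (positions 4-7)
  Chunk 3: 'ghfc' (positions 8-11)
Total chunks: ceil(12 / 4) = 3

3


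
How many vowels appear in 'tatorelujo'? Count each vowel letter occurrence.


Scanning each character of 'tatorelujo':
  Position 1: 't' -> consonant (running count: 0)
  Position 2: 'a' -> vowel (running count: 1)
  Position 3: 't' -> consonant (running count: 1)
  Position 4: 'o' -> vowel (running count: 2)
  Position 5: 'r' -> consonant (running count: 2)
  Position 6: 'e' -> vowel (running count: 3)
  Position 7: 'l' -> consonant (running count: 3)
  Position 8: 'u' -> vowel (running count: 4)
  Position 9: 'j' -> consonant (running count: 4)
  Position 10: 'o' -> vowel (running count: 5)
Total vowels: 5

5


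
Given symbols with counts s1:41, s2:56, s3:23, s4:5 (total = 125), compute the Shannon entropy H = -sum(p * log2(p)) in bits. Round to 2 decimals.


Computing entropy H = -sum(p_i * log2(p_i)):
  s1: p = 41/125 = 0.3280, -p*log2(p) = 0.5275
  s2: p = 56/125 = 0.4480, -p*log2(p) = 0.5190
  s3: p = 23/125 = 0.1840, -p*log2(p) = 0.4494
  s4: p = 5/125 = 0.0400, -p*log2(p) = 0.1858
H = sum of terms = 1.6817
Rounded to 2 decimals: 1.68

1.68


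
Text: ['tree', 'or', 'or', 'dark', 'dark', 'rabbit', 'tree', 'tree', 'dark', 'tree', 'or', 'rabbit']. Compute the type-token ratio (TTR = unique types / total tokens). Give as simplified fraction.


Tokens: 12
Unique types: ('dark', 'or', 'rabbit', 'tree') = 4
TTR = 4/12
Simplify: divide both by 4 -> 1/3
TTR = 1/3

1/3


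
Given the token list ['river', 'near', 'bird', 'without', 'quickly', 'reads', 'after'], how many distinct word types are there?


Listing all tokens and tracking unique types:
  Token 1: 'river' -> NEW (unique so far: 1)
  Token 2: 'near' -> NEW (unique so far: 2)
  Token 3: 'bird' -> NEW (unique so far: 3)
  Token 4: 'without' -> NEW (unique so far: 4)
  Token 5: 'quickly' -> NEW (unique so far: 5)
  Token 6: 'reads' -> NEW (unique so far: 6)
  Token 7: 'after' -> NEW (unique so far: 7)
Unique types: ('after', 'bird', 'near', 'quickly', 'reads', 'river', 'without')
Vocabulary size: 7

7


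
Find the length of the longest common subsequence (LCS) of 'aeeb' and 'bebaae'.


DP table for LCS of 'aeeb' and 'bebaae':
       b  e  b  a  a  e
    0  0  0  0  0  0  0
  a 0  0  0  0  1  1  1
  e 0  0  1  1  1  1  2
  e 0  0  1  1  1  1  2
  b 0  1  1  2  2  2  2
LCS: 'ae'
LCS length = 2

2


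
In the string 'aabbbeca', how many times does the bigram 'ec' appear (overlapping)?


Scanning 'aabbbeca' for bigram 'ec':
  Position 0: 'aa' -> no
  Position 1: 'ab' -> no
  Position 2: 'bb' -> no
  Position 3: 'bb' -> no
  Position 4: 'be' -> no
  Position 5: 'ec' -> MATCH
  Position 6: 'ca' -> no
Total matches: 1

1


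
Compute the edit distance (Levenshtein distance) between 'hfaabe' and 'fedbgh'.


Building DP table for s1='hfaabe' (len 6) and s2='fedbgh' (len 6):
       f  e  d  b  g  h
    0  1  2  3  4  5  6
  h 1  1  2  3  4  5  5
  f 2  1  2  3  4  5  6
  a 3  2  2  3  4  5  6
  a 4  3  3  3  4  5  6
  b 5  4  4  4  3  4  5
  e 6  5  4  5  4  4  5
Edit distance = dp[6][6] = 5

5


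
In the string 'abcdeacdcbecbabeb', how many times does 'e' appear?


Scanning 'abcdeacdcbecbabeb' for 'e':
  Position 4: 'e' -> MATCH (count: 1)
  Position 10: 'e' -> MATCH (count: 2)
  Position 15: 'e' -> MATCH (count: 3)
Total occurrences of 'e': 3

3


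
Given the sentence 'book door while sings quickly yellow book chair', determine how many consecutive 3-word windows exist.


Word trigrams from [8] words:
  Trigram 1: (book door while)
  Trigram 2: (door while sings)
  Trigram 3: (while sings quickly)
  Trigram 4: (sings quickly yellow)
  Trigram 5: (quickly yellow book)
  Trigram 6: (yellow book chair)
Total word trigrams: 8 - 2 = 6

6


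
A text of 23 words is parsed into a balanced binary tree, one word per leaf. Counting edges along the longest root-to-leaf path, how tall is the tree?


In a balanced binary tree with n leaves the deepest leaf is ceil(log2(n)) edges below the root.
log2(23) = 4.5236
ceil(4.5236) = 5
height (edges) = 5

5


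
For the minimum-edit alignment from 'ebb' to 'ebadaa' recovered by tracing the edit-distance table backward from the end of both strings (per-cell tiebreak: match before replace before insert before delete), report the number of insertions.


Edit distance = 4. Backtracking from cell (3, 6) with preference match > replace > insert > delete,
then listing the resulting alignment 'ebb' -> 'ebadaa' left to right:
  Step 1: keep 'e'
  Step 2: keep 'b'
  Step 3: insert 'a' [insertion #1]
  Step 4: insert 'd' [insertion #2]
  Step 5: insert 'a' [insertion #3]
  Step 6: replace b->a
Total insertions: 3

3


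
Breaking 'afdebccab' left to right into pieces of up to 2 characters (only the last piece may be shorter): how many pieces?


'afdebccab' has 9 characters.
Chunking with max size 2:
  Chunk 1: 'af' (positions 0-1)
  Chunk 2: 'de' (positions 2-3)
  Chunk 3: 'bc' (positions 4-5)
  Chunk 4: 'ca' (positions 6-7)
  Chunk 5: 'b' (positions 8-8)
Total chunks: ceil(9 / 2) = 5

5


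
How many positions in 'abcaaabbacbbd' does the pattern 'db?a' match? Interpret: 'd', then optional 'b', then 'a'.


Pattern: db?a means 'd', then optional 'b', then 'a'.
Scanning 'abcaaabbacbbd' position-by-position:
  Pos 0: window 'abc' -> no
  Pos 1: window 'bca' -> no
  Pos 2: window 'caa' -> no
  Pos 3: window 'aaa' -> no
  Pos 4: window 'aab' -> no
  Pos 5: window 'abb' -> no
  Pos 6: window 'bba' -> no
  Pos 7: window 'bac' -> no
  Pos 8: window 'acb' -> no
  Pos 9: window 'cbb' -> no
  Pos 10: window 'bbd' -> no
  Pos 11: window 'bd' -> no
  Pos 12: window 'd' -> no
Total matches: 0

0


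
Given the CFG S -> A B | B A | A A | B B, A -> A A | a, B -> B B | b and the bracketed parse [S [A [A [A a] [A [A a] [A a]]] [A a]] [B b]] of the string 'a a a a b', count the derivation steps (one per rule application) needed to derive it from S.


Every bracketed nonterminal node [X ...] in the tree is produced by exactly one rule application.
Reading the tree off as a leftmost derivation:
  Step 1: S  =>  A B   (applied S -> A B)
  Step 2: A B  =>  A A B   (applied A -> A A)
  Step 3: A A B  =>  A A A B   (applied A -> A A)
  Step 4: A A A B  =>  a A A B   (applied A -> a)
  Step 5: a A A B  =>  a A A A B   (applied A -> A A)
  Step 6: a A A A B  =>  a a A A B   (applied A -> a)
  Step 7: a a A A B  =>  a a a A B   (applied A -> a)
  Step 8: a a a A B  =>  a a a a B   (applied A -> a)
  Step 9: a a a a B  =>  a a a a b   (applied B -> b)
Final yield: a a a a b
Total rewrite steps: 9

9


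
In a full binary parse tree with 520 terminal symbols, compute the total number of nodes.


Leaf nodes (terminals): 520
Internal nodes = n - 1 = 520 - 1 = 519
Total = leaves + internal = 520 + 519 = 1039

1039


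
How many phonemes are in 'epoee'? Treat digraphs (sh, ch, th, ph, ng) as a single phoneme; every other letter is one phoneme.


Parsing 'epoee' greedily, digraphs first:
  'e' -> vowel phoneme (phonemes so far: 1)
  'p' -> consonant phoneme (phonemes so far: 2)
  'o' -> vowel phoneme (phonemes so far: 3)
  'e' -> vowel phoneme (phonemes so far: 4)
  'e' -> vowel phoneme (phonemes so far: 5)
Total phonemes: 5

5


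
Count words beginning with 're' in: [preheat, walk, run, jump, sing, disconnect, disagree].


Checking each word for prefix 're':
  'preheat' -> no (count: 0)
  'walk' -> no (count: 0)
  'run' -> no (count: 0)
  'jump' -> no (count: 0)
  'sing' -> no (count: 0)
  'disconnect' -> no (count: 0)
  'disagree' -> no (count: 0)
Total with prefix 're': 0

0


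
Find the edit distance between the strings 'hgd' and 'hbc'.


Building DP table for s1='hgd' (len 3) and s2='hbc' (len 3):
       h  b  c
    0  1  2  3
  h 1  0  1  2
  g 2  1  1  2
  d 3  2  2  2
Edit distance = dp[3][3] = 2

2


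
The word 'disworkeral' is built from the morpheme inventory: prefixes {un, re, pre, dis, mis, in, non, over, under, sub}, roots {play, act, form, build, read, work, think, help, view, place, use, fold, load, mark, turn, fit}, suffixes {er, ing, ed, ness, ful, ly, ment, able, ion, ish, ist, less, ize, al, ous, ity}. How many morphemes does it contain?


Segmenting 'disworkeral' against the inventory:
  'dis' -> prefix (morpheme 1)
  'work' -> root (morpheme 2)
  'er' -> suffix (morpheme 3)
  'al' -> suffix (morpheme 4)
Total morphemes: 4

4


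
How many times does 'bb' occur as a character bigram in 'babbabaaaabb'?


Scanning 'babbabaaaabb' for bigram 'bb':
  Position 0: 'ba' -> no
  Position 1: 'ab' -> no
  Position 2: 'bb' -> MATCH
  Position 3: 'ba' -> no
  Position 4: 'ab' -> no
  Position 5: 'ba' -> no
  Position 6: 'aa' -> no
  Position 7: 'aa' -> no
  Position 8: 'aa' -> no
  Position 9: 'ab' -> no
  Position 10: 'bb' -> MATCH
Total matches: 2

2


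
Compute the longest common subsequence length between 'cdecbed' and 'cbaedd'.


DP table for LCS of 'cdecbed' and 'cbaedd':
       c  b  a  e  d  d
    0  0  0  0  0  0  0
  c 0  1  1  1  1  1  1
  d 0  1  1  1  1  2  2
  e 0  1  1  1  2  2  2
  c 0  1  1  1  2  2  2
  b 0  1  2  2  2  2  2
  e 0  1  2  2  3  3  3
  d 0  1  2  2  3  4  4
LCS: 'cbed'
LCS length = 4

4


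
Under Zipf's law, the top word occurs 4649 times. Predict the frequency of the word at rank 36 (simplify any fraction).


Zipf's law: freq(rank) = f1 / rank
f1 = 4649, rank = 36
freq = 4649 / 36
GCD(4649, 36) = 1
Simplified: 4649/36

4649/36


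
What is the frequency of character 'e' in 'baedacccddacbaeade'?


Scanning 'baedacccddacbaeade' for 'e':
  Position 2: 'e' -> MATCH (count: 1)
  Position 14: 'e' -> MATCH (count: 2)
  Position 17: 'e' -> MATCH (count: 3)
Total occurrences of 'e': 3

3


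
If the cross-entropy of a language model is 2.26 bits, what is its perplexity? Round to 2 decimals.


Perplexity formula: PP = 2^H
H = 2.26
PP = 2^2.26
Decompose: 2^2.26 = 2^2 * 2^0.26
2^2 = 4, 2^0.26 ~ 1.1974787
PP ~ 4 * 1.1974787 = 4.7899148
Rounded to 2 decimals: 4.79

4.79


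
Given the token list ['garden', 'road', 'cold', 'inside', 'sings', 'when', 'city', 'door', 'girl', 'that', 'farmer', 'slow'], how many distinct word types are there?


Listing all tokens and tracking unique types:
  Token 1: 'garden' -> NEW (unique so far: 1)
  Token 2: 'road' -> NEW (unique so far: 2)
  Token 3: 'cold' -> NEW (unique so far: 3)
  Token 4: 'inside' -> NEW (unique so far: 4)
  Token 5: 'sings' -> NEW (unique so far: 5)
  Token 6: 'when' -> NEW (unique so far: 6)
  Token 7: 'city' -> NEW (unique so far: 7)
  Token 8: 'door' -> NEW (unique so far: 8)
  Token 9: 'girl' -> NEW (unique so far: 9)
  Token 10: 'that' -> NEW (unique so far: 10)
  Token 11: 'farmer' -> NEW (unique so far: 11)
  Token 12: 'slow' -> NEW (unique so far: 12)
Unique types: ('city', 'cold', 'door', 'farmer', 'garden', 'girl', 'inside', 'road', 'sings', 'slow', 'that', 'when')
Vocabulary size: 12

12


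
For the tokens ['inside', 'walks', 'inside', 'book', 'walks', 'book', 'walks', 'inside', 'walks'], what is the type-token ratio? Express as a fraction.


Tokens: 9
Unique types: ('book', 'inside', 'walks') = 3
TTR = 3/9
Simplify: divide both by 3 -> 1/3
TTR = 1/3

1/3


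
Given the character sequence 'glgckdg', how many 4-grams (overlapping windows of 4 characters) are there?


String 'glgckdg' has length L = 7.
Number of overlapping n-grams = L - n + 1
Substituting: 7 - 4 + 1 = 4

4


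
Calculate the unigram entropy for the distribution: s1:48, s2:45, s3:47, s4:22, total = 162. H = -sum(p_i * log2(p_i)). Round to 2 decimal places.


Computing entropy H = -sum(p_i * log2(p_i)):
  s1: p = 48/162 = 0.2963, -p*log2(p) = 0.5200
  s2: p = 45/162 = 0.2778, -p*log2(p) = 0.5133
  s3: p = 47/162 = 0.2901, -p*log2(p) = 0.5179
  s4: p = 22/162 = 0.1358, -p*log2(p) = 0.3912
H = sum of terms = 1.9424
Rounded to 2 decimals: 1.94

1.94


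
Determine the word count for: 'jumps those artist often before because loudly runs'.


Counting words by splitting on spaces:
  Word 1: 'jumps'
  Word 2: 'those'
  Word 3: 'artist'
  Word 4: 'often'
  Word 5: 'before'
  Word 6: 'because'
  Word 7: 'loudly'
  Word 8: 'runs'
Total words: 8

8


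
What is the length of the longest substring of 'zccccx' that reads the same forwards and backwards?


Scanning 'zccccx' for palindromic substrings.
Substring at positions 1-4: 'cccc'.
Check: reverse('cccc') = 'cccc' -> palindrome confirmed.
Neighbouring characters ('z' / 'x') break symmetry, so it cannot extend further.
No longer palindromic substring exists; longest length = 4

4


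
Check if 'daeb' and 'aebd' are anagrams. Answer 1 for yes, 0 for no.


Sort characters of 'daeb': 'abde'
Sort characters of 'aebd': 'abde'
Sorted forms match -> they ARE anagrams
Result: 1

1


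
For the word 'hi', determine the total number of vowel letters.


Scanning each character of 'hi':
  Position 1: 'h' -> consonant (running count: 0)
  Position 2: 'i' -> vowel (running count: 1)
Total vowels: 1

1


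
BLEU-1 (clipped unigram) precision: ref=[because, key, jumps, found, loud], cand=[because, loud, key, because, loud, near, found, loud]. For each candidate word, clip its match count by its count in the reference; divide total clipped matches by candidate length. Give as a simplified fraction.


Reference word counts: {'because': 1, 'found': 1, 'jumps': 1, 'key': 1, 'loud': 1}
Checking each candidate word (with clipping):
  'because' -> in reference (ref count 1, used 1/1) -> match (matches: 1)
  'loud' -> in reference (ref count 1, used 1/1) -> match (matches: 2)
  'key' -> in reference (ref count 1, used 1/1) -> match (matches: 3)
  'because' -> ref count 1 already used up (1/1) -> clipped, no match (matches: 3)
  'loud' -> ref count 1 already used up (1/1) -> clipped, no match (matches: 3)
  'near' -> not in reference -> no match (matches: 3)
  'found' -> in reference (ref count 1, used 1/1) -> match (matches: 4)
  'loud' -> ref count 1 already used up (1/1) -> clipped, no match (matches: 4)
Clipped matches: 4, Candidate length: 8
Precision = 4/8 = 1/2

1/2


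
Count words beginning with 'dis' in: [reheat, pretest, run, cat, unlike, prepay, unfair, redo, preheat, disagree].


Checking each word for prefix 'dis':
  'reheat' -> no (count: 0)
  'pretest' -> no (count: 0)
  'run' -> no (count: 0)
  'cat' -> no (count: 0)
  'unlike' -> no (count: 0)
  'prepay' -> no (count: 0)
  'unfair' -> no (count: 0)
  'redo' -> no (count: 0)
  'preheat' -> no (count: 0)
  'disagree' -> YES, starts with 'dis' (count: 1)
Total with prefix 'dis': 1

1


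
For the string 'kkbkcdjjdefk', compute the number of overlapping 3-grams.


String 'kkbkcdjjdefk' has length L = 12.
Number of overlapping n-grams = L - n + 1
Substituting: 12 - 3 + 1 = 10

10


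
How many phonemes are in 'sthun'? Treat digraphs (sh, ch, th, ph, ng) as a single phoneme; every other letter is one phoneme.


Parsing 'sthun' greedily, digraphs first:
  's' -> consonant phoneme (phonemes so far: 1)
  'th' -> digraph (1 consonant phoneme) (phonemes so far: 2)
  'u' -> vowel phoneme (phonemes so far: 3)
  'n' -> consonant phoneme (phonemes so far: 4)
Total phonemes: 4

4


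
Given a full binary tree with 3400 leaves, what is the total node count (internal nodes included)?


Leaf nodes (terminals): 3400
Internal nodes = n - 1 = 3400 - 1 = 3399
Total = leaves + internal = 3400 + 3399 = 6799

6799


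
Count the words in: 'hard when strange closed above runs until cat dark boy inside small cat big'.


Counting words by splitting on spaces:
  Word 1: 'hard'
  Word 2: 'when'
  Word 3: 'strange'
  Word 4: 'closed'
  Word 5: 'above'
  Word 6: 'runs'
  Word 7: 'until'
  Word 8: 'cat'
  Word 9: 'dark'
  Word 10: 'boy'
  Word 11: 'inside'
  Word 12: 'small'
  Word 13: 'cat'
  Word 14: 'big'
Total words: 14

14


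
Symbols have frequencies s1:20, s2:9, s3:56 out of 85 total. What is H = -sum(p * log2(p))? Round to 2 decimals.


Computing entropy H = -sum(p_i * log2(p_i)):
  s1: p = 20/85 = 0.2353, -p*log2(p) = 0.4912
  s2: p = 9/85 = 0.1059, -p*log2(p) = 0.3430
  s3: p = 56/85 = 0.6588, -p*log2(p) = 0.3966
H = sum of terms = 1.2308
Rounded to 2 decimals: 1.23

1.23


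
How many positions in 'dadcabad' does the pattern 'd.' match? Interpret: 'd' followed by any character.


Pattern: d. means 'd' followed by any character.
Scanning 'dadcabad' position-by-position:
  Pos 0: window 'da' -> MATCH
  Pos 1: window 'ad' -> no
  Pos 2: window 'dc' -> MATCH
  Pos 3: window 'ca' -> no
  Pos 4: window 'ab' -> no
  Pos 5: window 'ba' -> no
  Pos 6: window 'ad' -> no
  Pos 7: window 'd' -> no
Total matches: 2

2


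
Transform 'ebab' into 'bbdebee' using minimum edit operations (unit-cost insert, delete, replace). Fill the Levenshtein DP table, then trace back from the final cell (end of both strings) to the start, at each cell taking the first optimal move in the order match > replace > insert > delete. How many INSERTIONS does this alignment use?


Edit distance = 5. Backtracking from cell (4, 7) with preference match > replace > insert > delete,
then listing the resulting alignment 'ebab' -> 'bbdebee' left to right:
  Step 1: insert 'b' [insertion #1]
  Step 2: insert 'b' [insertion #2]
  Step 3: insert 'd' [insertion #3]
  Step 4: keep 'e'
  Step 5: keep 'b'
  Step 6: replace a->e
  Step 7: replace b->e
Total insertions: 3

3
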